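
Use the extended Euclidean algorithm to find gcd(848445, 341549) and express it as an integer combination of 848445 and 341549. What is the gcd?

Euclidean algorithm:
848445 = 2×341549 + 165347
341549 = 2×165347 + 10855
165347 = 15×10855 + 2522
10855 = 4×2522 + 767
2522 = 3×767 + 221
767 = 3×221 + 104
221 = 2×104 + 13
104 = 8×13 + 0
gcd(848445, 341549) = 13.
Working backward:
13 = 221 − 2·104
13 = −2·767 + 7·221
13 = 7·2522 − 23·767
13 = −23·10855 + 99·2522
13 = 99·165347 − 1508·10855
13 = −1508·341549 + 3115·165347
13 = 3115·848445 − 7738·341549
So 13 = (3115)·848445 + (-7738)·341549.

13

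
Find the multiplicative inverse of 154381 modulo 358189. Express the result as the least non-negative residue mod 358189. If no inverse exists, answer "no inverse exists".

195947

Extended Euclidean algorithm:
358189 = 2×154381 + 49427
154381 = 3×49427 + 6100
49427 = 8×6100 + 627
6100 = 9×627 + 457
627 = 1×457 + 170
457 = 2×170 + 117
170 = 1×117 + 53
117 = 2×53 + 11
53 = 4×11 + 9
11 = 1×9 + 2
9 = 4×2 + 1
2 = 2×1 + 0
The gcd is 1. Working backward:
1 = 9 − 4·2
1 = −4·11 + 5·9
1 = 5·53 − 24·11
1 = −24·117 + 53·53
1 = 53·170 − 77·117
1 = −77·457 + 207·170
1 = 207·627 − 284·457
1 = −284·6100 + 2763·627
1 = 2763·49427 − 22388·6100
1 = −22388·154381 + 69927·49427
1 = 69927·358189 − 162242·154381
Thus 154381·(-162242) ≡ 1 (mod 358189); reducing, -162242 mod 358189 = 195947.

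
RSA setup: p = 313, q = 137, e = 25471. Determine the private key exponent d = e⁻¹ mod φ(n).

φ(n) = (p−1)(q−1) = 312·136 = 42432.
Need d with 25471·d ≡ 1 (mod 42432). Apply the extended Euclidean algorithm:
42432 = 1×25471 + 16961
25471 = 1×16961 + 8510
16961 = 1×8510 + 8451
8510 = 1×8451 + 59
8451 = 143×59 + 14
59 = 4×14 + 3
14 = 4×3 + 2
3 = 1×2 + 1
2 = 2×1 + 0
Back-substitute:
1 = 3 − 2
1 = −14 + 5·3
1 = 5·59 − 21·14
1 = −21·8451 + 3008·59
1 = 3008·8510 − 3029·8451
1 = −3029·16961 + 6037·8510
1 = 6037·25471 − 9066·16961
1 = −9066·42432 + 15103·25471
So 25471·15103 ≡ 1 (mod 42432), hence d = 15103.

15103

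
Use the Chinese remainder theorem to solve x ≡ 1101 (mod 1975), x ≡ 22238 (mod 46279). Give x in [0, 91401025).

Write x = 1101 + 1975·k. Then 1975·k ≡ 22238 − 1101 ≡ 21137 (mod 46279).
Need 1975⁻¹ mod 46279. Extended Euclid on (46279, 1975):
46279 = 23·1975 + 854
1975 = 2·854 + 267
854 = 3·267 + 53
267 = 5·53 + 2
53 = 26·2 + 1
2 = 2·1 + 0
Back-substitute:
1 = 53 − 26·2
1 = −26·267 + 131·53
1 = 131·854 − 419·267
1 = −419·1975 + 969·854
1 = 969·46279 − 22706·1975
1975⁻¹ ≡ 23573 (mod 46279), so k ≡ 23573·21137 ≡ 22787 (mod 46279).
x = 1101 + 1975·22787 = 45005426.

45005426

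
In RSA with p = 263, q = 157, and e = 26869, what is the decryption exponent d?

40189

φ(n) = (p−1)(q−1) = 262·156 = 40872.
Need d with 26869·d ≡ 1 (mod 40872). Apply the extended Euclidean algorithm:
40872 = 1×26869 + 14003
26869 = 1×14003 + 12866
14003 = 1×12866 + 1137
12866 = 11×1137 + 359
1137 = 3×359 + 60
359 = 5×60 + 59
60 = 1×59 + 1
59 = 59×1 + 0
Back-substitute:
1 = 60 − 59
1 = −359 + 6·60
1 = 6·1137 − 19·359
1 = −19·12866 + 215·1137
1 = 215·14003 − 234·12866
1 = −234·26869 + 449·14003
1 = 449·40872 − 683·26869
So 26869·(-683) ≡ 1 (mod 40872), hence d ≡ -683 ≡ 40189 (mod 40872).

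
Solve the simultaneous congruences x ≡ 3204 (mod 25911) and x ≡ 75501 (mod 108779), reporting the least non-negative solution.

Write x = 3204 + 25911·k. Then 25911·k ≡ 75501 − 3204 ≡ 72297 (mod 108779).
Need 25911⁻¹ mod 108779. Extended Euclid on (108779, 25911):
108779 = 4·25911 + 5135
25911 = 5·5135 + 236
5135 = 21·236 + 179
236 = 1·179 + 57
179 = 3·57 + 8
57 = 7·8 + 1
8 = 8·1 + 0
Back-substitute:
1 = 57 − 7·8
1 = −7·179 + 22·57
1 = 22·236 − 29·179
1 = −29·5135 + 631·236
1 = 631·25911 − 3184·5135
1 = −3184·108779 + 13367·25911
25911⁻¹ ≡ 13367 (mod 108779), so k ≡ 13367·72297 ≡ 1363 (mod 108779).
x = 3204 + 25911·1363 = 35319897.

35319897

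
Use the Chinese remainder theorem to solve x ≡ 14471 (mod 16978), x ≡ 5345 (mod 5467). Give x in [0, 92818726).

10523853

Write x = 14471 + 16978·k. Then 16978·k ≡ 5345 − 14471 ≡ 1808 (mod 5467).
Need 16978⁻¹ mod 5467. Extended Euclid on (5467, 577):
5467 = 9*577 + 274
577 = 2*274 + 29
274 = 9*29 + 13
29 = 2*13 + 3
13 = 4*3 + 1
3 = 3*1 + 0
Back-substitute:
1 = 13 − 4·3
1 = −4·29 + 9·13
1 = 9·274 − 85·29
1 = −85·577 + 179·274
1 = 179·5467 − 1696·577
16978⁻¹ ≡ 3771 (mod 5467), so k ≡ 3771·1808 ≡ 619 (mod 5467).
x = 14471 + 16978·619 = 10523853.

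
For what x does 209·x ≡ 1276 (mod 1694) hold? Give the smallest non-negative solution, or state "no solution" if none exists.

152

First find gcd(209, 1694):
1694 = 8·209 + 22
209 = 9·22 + 11
22 = 2·11 + 0
gcd = 11 and 11 | 1276, so solutions exist. Divide through by 11: 19x ≡ 116 (mod 154).
Now find 19⁻¹ mod 154:
154 = 8×19 + 2
19 = 9×2 + 1
2 = 2×1 + 0
Back-substitute:
1 = 19 − 9·2
1 = −9·154 + 73·19
So 19⁻¹ ≡ 73 (mod 154).
Then x ≡ 73·116 ≡ 152 (mod 154); the smallest non-negative solution is x = 152.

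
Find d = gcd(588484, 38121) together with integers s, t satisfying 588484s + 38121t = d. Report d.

1

Apply Euclid's algorithm to 588484 and 38121:
588484 = 15×38121 + 16669
38121 = 2×16669 + 4783
16669 = 3×4783 + 2320
4783 = 2×2320 + 143
2320 = 16×143 + 32
143 = 4×32 + 15
32 = 2×15 + 2
15 = 7×2 + 1
2 = 2×1 + 0
gcd(588484, 38121) = 1.
Express as a combination:
1 = 15 − 7·2
1 = −7·32 + 15·15
1 = 15·143 − 67·32
1 = −67·2320 + 1087·143
1 = 1087·4783 − 2241·2320
1 = −2241·16669 + 7810·4783
1 = 7810·38121 − 17861·16669
1 = −17861·588484 + 275725·38121
So 1 = (-17861)·588484 + (275725)·38121.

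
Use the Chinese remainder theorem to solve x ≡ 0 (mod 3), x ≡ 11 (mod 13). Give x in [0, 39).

24

Write x = 0 + 3·k. Then 3·k ≡ 11 − 0 ≡ 11 (mod 13).
Need 3⁻¹ mod 13. Extended Euclid on (13, 3):
13 = 4·3 + 1
3 = 3·1 + 0
Back-substitute:
1 = 13 − 4·3
3⁻¹ ≡ 9 (mod 13), so k ≡ 9·11 ≡ 8 (mod 13).
x = 0 + 3·8 = 24.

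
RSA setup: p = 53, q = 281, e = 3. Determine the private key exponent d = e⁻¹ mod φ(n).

φ(n) = (p−1)(q−1) = 52·280 = 14560.
Need d with 3·d ≡ 1 (mod 14560). Apply the extended Euclidean algorithm:
14560 = 4853*3 + 1
3 = 3*1 + 0
Back-substitute:
1 = 14560 − 4853·3
So 3·(-4853) ≡ 1 (mod 14560), hence d ≡ -4853 ≡ 9707 (mod 14560).

9707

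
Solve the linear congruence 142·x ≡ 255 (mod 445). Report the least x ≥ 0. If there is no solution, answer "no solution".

30

First find gcd(142, 445):
445 = 3*142 + 19
142 = 7*19 + 9
19 = 2*9 + 1
9 = 9*1 + 0
gcd = 1, so a unique solution mod 445 exists.
Back-substitute for the Bézout coefficients:
1 = 19 − 2·9
1 = −2·142 + 15·19
1 = 15·445 − 47·142
So 142·(-47) ≡ 1 (mod 445), giving 142⁻¹ ≡ 398.
x ≡ 142⁻¹·255 ≡ 398·255 ≡ 30 (mod 445).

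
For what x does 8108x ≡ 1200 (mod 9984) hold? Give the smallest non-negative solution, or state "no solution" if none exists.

First find gcd(8108, 9984):
9984 = 1*8108 + 1876
8108 = 4*1876 + 604
1876 = 3*604 + 64
604 = 9*64 + 28
64 = 2*28 + 8
28 = 3*8 + 4
8 = 2*4 + 0
gcd = 4 and 4 | 1200, so solutions exist. Divide through by 4: 2027x ≡ 300 (mod 2496).
Now find 2027⁻¹ mod 2496:
2496 = 1·2027 + 469
2027 = 4·469 + 151
469 = 3·151 + 16
151 = 9·16 + 7
16 = 2·7 + 2
7 = 3·2 + 1
2 = 2·1 + 0
Back-substitute:
1 = 7 − 3·2
1 = −3·16 + 7·7
1 = 7·151 − 66·16
1 = −66·469 + 205·151
1 = 205·2027 − 886·469
1 = −886·2496 + 1091·2027
So 2027⁻¹ ≡ 1091 (mod 2496).
Then x ≡ 1091·300 ≡ 324 (mod 2496); the smallest non-negative solution is x = 324.

324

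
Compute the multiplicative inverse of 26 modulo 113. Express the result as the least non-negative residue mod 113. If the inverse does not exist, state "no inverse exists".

100

Run Euclid on (113, 26):
113 = 4*26 + 9
26 = 2*9 + 8
9 = 1*8 + 1
8 = 8*1 + 0
Since gcd(26, 113) = 1, back-substitute to write 1 as a combination:
1 = 9 − 8
1 = −26 + 3·9
1 = 3·113 − 13·26
Hence 26⁻¹ ≡ -13 ≡ 100 (mod 113).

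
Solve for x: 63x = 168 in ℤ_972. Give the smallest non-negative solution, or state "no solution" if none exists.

no solution

gcd(63, 972):
972 = 15·63 + 27
63 = 2·27 + 9
27 = 3·9 + 0
gcd = 9, but 9 ∤ 168, so the congruence has no solution.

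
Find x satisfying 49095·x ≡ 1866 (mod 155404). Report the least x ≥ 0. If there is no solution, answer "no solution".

First find gcd(49095, 155404):
155404 = 3×49095 + 8119
49095 = 6×8119 + 381
8119 = 21×381 + 118
381 = 3×118 + 27
118 = 4×27 + 10
27 = 2×10 + 7
10 = 1×7 + 3
7 = 2×3 + 1
3 = 3×1 + 0
gcd = 1, so a unique solution mod 155404 exists.
Back-substitute for the Bézout coefficients:
1 = 7 − 2·3
1 = −2·10 + 3·7
1 = 3·27 − 8·10
1 = −8·118 + 35·27
1 = 35·381 − 113·118
1 = −113·8119 + 2408·381
1 = 2408·49095 − 14561·8119
1 = −14561·155404 + 46091·49095
So 49095·(46091) ≡ 1 (mod 155404), giving 49095⁻¹ ≡ 46091.
x ≡ 49095⁻¹·1866 ≡ 46091·1866 ≡ 67394 (mod 155404).

67394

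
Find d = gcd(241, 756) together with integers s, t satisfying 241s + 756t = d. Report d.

1

Euclidean algorithm:
756 = 3*241 + 33
241 = 7*33 + 10
33 = 3*10 + 3
10 = 3*3 + 1
3 = 3*1 + 0
gcd(241, 756) = 1.
Working backward:
1 = 10 − 3·3
1 = −3·33 + 10·10
1 = 10·241 − 73·33
1 = −73·756 + 229·241
So 1 = (-73)·756 + (229)·241.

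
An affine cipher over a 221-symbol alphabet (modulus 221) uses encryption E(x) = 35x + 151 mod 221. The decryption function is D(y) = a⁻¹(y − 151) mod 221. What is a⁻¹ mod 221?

120

Extended Euclidean algorithm:
221 = 6×35 + 11
35 = 3×11 + 2
11 = 5×2 + 1
2 = 2×1 + 0
Since gcd(35, 221) = 1, back-substitute to write 1 as a combination:
1 = 11 − 5·2
1 = −5·35 + 16·11
1 = 16·221 − 101·35
Hence 35⁻¹ ≡ -101 ≡ 120 (mod 221).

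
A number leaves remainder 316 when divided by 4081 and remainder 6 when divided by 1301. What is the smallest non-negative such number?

1126672

Write x = 316 + 4081·k. Then 4081·k ≡ 6 − 316 ≡ 991 (mod 1301).
Need 4081⁻¹ mod 1301. Extended Euclid on (1301, 178):
1301 = 7·178 + 55
178 = 3·55 + 13
55 = 4·13 + 3
13 = 4·3 + 1
3 = 3·1 + 0
Back-substitute:
1 = 13 − 4·3
1 = −4·55 + 17·13
1 = 17·178 − 55·55
1 = −55·1301 + 402·178
4081⁻¹ ≡ 402 (mod 1301), so k ≡ 402·991 ≡ 276 (mod 1301).
x = 316 + 4081·276 = 1126672.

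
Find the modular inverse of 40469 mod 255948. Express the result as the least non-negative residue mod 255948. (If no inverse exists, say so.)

no inverse exists

Euclidean algorithm on 255948, 40469:
255948 = 6·40469 + 13134
40469 = 3·13134 + 1067
13134 = 12·1067 + 330
1067 = 3·330 + 77
330 = 4·77 + 22
77 = 3·22 + 11
22 = 2·11 + 0
Since gcd = 11 > 1, 40469 is not a unit mod 255948.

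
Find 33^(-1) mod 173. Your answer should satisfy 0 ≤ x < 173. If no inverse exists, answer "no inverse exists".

gcd(173, 33) by repeated division:
173 = 5*33 + 8
33 = 4*8 + 1
8 = 8*1 + 0
The gcd is 1. Working backward:
1 = 33 − 4·8
1 = −4·173 + 21·33
So 33·21 ≡ 1 (mod 173).

21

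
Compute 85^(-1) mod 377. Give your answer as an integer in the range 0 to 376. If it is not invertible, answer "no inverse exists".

275

gcd(377, 85) by repeated division:
377 = 4*85 + 37
85 = 2*37 + 11
37 = 3*11 + 4
11 = 2*4 + 3
4 = 1*3 + 1
3 = 3*1 + 0
gcd = 1, so the inverse exists. Back-substitute:
1 = 4 − 3
1 = −11 + 3·4
1 = 3·37 − 10·11
1 = −10·85 + 23·37
1 = 23·377 − 102·85
Hence 85⁻¹ ≡ -102 ≡ 275 (mod 377).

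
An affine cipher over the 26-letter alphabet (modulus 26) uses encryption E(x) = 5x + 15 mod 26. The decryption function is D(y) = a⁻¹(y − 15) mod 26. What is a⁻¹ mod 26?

gcd(26, 5) by repeated division:
26 = 5*5 + 1
5 = 5*1 + 0
gcd = 1, so the inverse exists. Back-substitute:
1 = 26 − 5·5
Thus 5·(-5) ≡ 1 (mod 26); reducing, -5 mod 26 = 21.

21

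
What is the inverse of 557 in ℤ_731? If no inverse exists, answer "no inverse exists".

21

Extended Euclidean algorithm:
731 = 1×557 + 174
557 = 3×174 + 35
174 = 4×35 + 34
35 = 1×34 + 1
34 = 34×1 + 0
The gcd is 1. Working backward:
1 = 35 − 34
1 = −174 + 5·35
1 = 5·557 − 16·174
1 = −16·731 + 21·557
So 557·21 ≡ 1 (mod 731).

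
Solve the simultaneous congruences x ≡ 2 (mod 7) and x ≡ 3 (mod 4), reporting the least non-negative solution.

23

Write x = 2 + 7·k. Then 7·k ≡ 3 − 2 ≡ 1 (mod 4).
Need 7⁻¹ mod 4. Extended Euclid on (4, 3):
4 = 1×3 + 1
3 = 3×1 + 0
Back-substitute:
1 = 4 − 3
7⁻¹ ≡ 3 (mod 4), so k ≡ 3·1 ≡ 3 (mod 4).
x = 2 + 7·3 = 23.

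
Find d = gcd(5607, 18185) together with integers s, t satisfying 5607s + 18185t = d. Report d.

1

Repeated division:
18185 = 3×5607 + 1364
5607 = 4×1364 + 151
1364 = 9×151 + 5
151 = 30×5 + 1
5 = 5×1 + 0
gcd(5607, 18185) = 1.
Express as a combination:
1 = 151 − 30·5
1 = −30·1364 + 271·151
1 = 271·5607 − 1114·1364
1 = −1114·18185 + 3613·5607
So 1 = (-1114)·18185 + (3613)·5607.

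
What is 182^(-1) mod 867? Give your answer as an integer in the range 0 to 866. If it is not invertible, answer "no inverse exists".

605

gcd(867, 182) by repeated division:
867 = 4·182 + 139
182 = 1·139 + 43
139 = 3·43 + 10
43 = 4·10 + 3
10 = 3·3 + 1
3 = 3·1 + 0
gcd = 1, so the inverse exists. Back-substitute:
1 = 10 − 3·3
1 = −3·43 + 13·10
1 = 13·139 − 42·43
1 = −42·182 + 55·139
1 = 55·867 − 262·182
Thus 182·(-262) ≡ 1 (mod 867); reducing, -262 mod 867 = 605.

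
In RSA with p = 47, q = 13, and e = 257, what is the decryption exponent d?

305

φ(n) = (p−1)(q−1) = 46·12 = 552.
Need d with 257·d ≡ 1 (mod 552). Apply the extended Euclidean algorithm:
552 = 2·257 + 38
257 = 6·38 + 29
38 = 1·29 + 9
29 = 3·9 + 2
9 = 4·2 + 1
2 = 2·1 + 0
Back-substitute:
1 = 9 − 4·2
1 = −4·29 + 13·9
1 = 13·38 − 17·29
1 = −17·257 + 115·38
1 = 115·552 − 247·257
So 257·(-247) ≡ 1 (mod 552), hence d ≡ -247 ≡ 305 (mod 552).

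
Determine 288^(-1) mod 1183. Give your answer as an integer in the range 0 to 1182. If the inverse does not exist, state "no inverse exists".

267

Extended Euclidean algorithm:
1183 = 4*288 + 31
288 = 9*31 + 9
31 = 3*9 + 4
9 = 2*4 + 1
4 = 4*1 + 0
The gcd is 1. Working backward:
1 = 9 − 2·4
1 = −2·31 + 7·9
1 = 7·288 − 65·31
1 = −65·1183 + 267·288
So 288·267 ≡ 1 (mod 1183).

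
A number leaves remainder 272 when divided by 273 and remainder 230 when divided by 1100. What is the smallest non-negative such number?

231230

Write x = 272 + 273·k. Then 273·k ≡ 230 − 272 ≡ 1058 (mod 1100).
Need 273⁻¹ mod 1100. Extended Euclid on (1100, 273):
1100 = 4·273 + 8
273 = 34·8 + 1
8 = 8·1 + 0
Back-substitute:
1 = 273 − 34·8
1 = −34·1100 + 137·273
273⁻¹ ≡ 137 (mod 1100), so k ≡ 137·1058 ≡ 846 (mod 1100).
x = 272 + 273·846 = 231230.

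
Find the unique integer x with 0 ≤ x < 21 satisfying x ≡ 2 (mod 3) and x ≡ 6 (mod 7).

20

Write x = 2 + 3·k. Then 3·k ≡ 6 − 2 ≡ 4 (mod 7).
Need 3⁻¹ mod 7. Extended Euclid on (7, 3):
7 = 2×3 + 1
3 = 3×1 + 0
Back-substitute:
1 = 7 − 2·3
3⁻¹ ≡ 5 (mod 7), so k ≡ 5·4 ≡ 6 (mod 7).
x = 2 + 3·6 = 20.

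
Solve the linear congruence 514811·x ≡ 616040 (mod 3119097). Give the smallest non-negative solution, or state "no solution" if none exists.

2979172

First find gcd(514811, 3119097):
3119097 = 6·514811 + 30231
514811 = 17·30231 + 884
30231 = 34·884 + 175
884 = 5·175 + 9
175 = 19·9 + 4
9 = 2·4 + 1
4 = 4·1 + 0
gcd = 1, so a unique solution mod 3119097 exists.
Back-substitute for the Bézout coefficients:
1 = 9 − 2·4
1 = −2·175 + 39·9
1 = 39·884 − 197·175
1 = −197·30231 + 6737·884
1 = 6737·514811 − 114726·30231
1 = −114726·3119097 + 695093·514811
So 514811·(695093) ≡ 1 (mod 3119097), giving 514811⁻¹ ≡ 695093.
x ≡ 514811⁻¹·616040 ≡ 695093·616040 ≡ 2979172 (mod 3119097).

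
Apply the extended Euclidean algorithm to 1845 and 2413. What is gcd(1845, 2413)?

1

Euclidean algorithm:
2413 = 1*1845 + 568
1845 = 3*568 + 141
568 = 4*141 + 4
141 = 35*4 + 1
4 = 4*1 + 0
gcd(1845, 2413) = 1.
Express as a combination:
1 = 141 − 35·4
1 = −35·568 + 141·141
1 = 141·1845 − 458·568
1 = −458·2413 + 599·1845
So 1 = (-458)·2413 + (599)·1845.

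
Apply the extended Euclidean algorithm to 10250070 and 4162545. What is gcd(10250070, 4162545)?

15

Repeated division:
10250070 = 2·4162545 + 1924980
4162545 = 2·1924980 + 312585
1924980 = 6·312585 + 49470
312585 = 6·49470 + 15765
49470 = 3·15765 + 2175
15765 = 7·2175 + 540
2175 = 4·540 + 15
540 = 36·15 + 0
gcd(10250070, 4162545) = 15.
Express as a combination:
15 = 2175 − 4·540
15 = −4·15765 + 29·2175
15 = 29·49470 − 91·15765
15 = −91·312585 + 575·49470
15 = 575·1924980 − 3541·312585
15 = −3541·4162545 + 7657·1924980
15 = 7657·10250070 − 18855·4162545
So 15 = (7657)·10250070 + (-18855)·4162545.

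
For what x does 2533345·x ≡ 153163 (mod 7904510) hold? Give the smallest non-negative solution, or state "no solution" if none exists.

gcd(2533345, 7904510):
7904510 = 3*2533345 + 304475
2533345 = 8*304475 + 97545
304475 = 3*97545 + 11840
97545 = 8*11840 + 2825
11840 = 4*2825 + 540
2825 = 5*540 + 125
540 = 4*125 + 40
125 = 3*40 + 5
40 = 8*5 + 0
gcd = 5, but 5 ∤ 153163, so the congruence has no solution.

no solution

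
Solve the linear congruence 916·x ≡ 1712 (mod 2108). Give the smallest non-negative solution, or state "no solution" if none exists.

First find gcd(916, 2108):
2108 = 2*916 + 276
916 = 3*276 + 88
276 = 3*88 + 12
88 = 7*12 + 4
12 = 3*4 + 0
gcd = 4 and 4 | 1712, so solutions exist. Divide through by 4: 229x ≡ 428 (mod 527).
Now find 229⁻¹ mod 527:
527 = 2×229 + 69
229 = 3×69 + 22
69 = 3×22 + 3
22 = 7×3 + 1
3 = 3×1 + 0
Back-substitute:
1 = 22 − 7·3
1 = −7·69 + 22·22
1 = 22·229 − 73·69
1 = −73·527 + 168·229
So 229⁻¹ ≡ 168 (mod 527).
Then x ≡ 168·428 ≡ 232 (mod 527); the smallest non-negative solution is x = 232.

232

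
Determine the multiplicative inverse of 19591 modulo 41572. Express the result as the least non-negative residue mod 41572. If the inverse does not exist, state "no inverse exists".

gcd(41572, 19591) by repeated division:
41572 = 2×19591 + 2390
19591 = 8×2390 + 471
2390 = 5×471 + 35
471 = 13×35 + 16
35 = 2×16 + 3
16 = 5×3 + 1
3 = 3×1 + 0
The gcd is 1. Working backward:
1 = 16 − 5·3
1 = −5·35 + 11·16
1 = 11·471 − 148·35
1 = −148·2390 + 751·471
1 = 751·19591 − 6156·2390
1 = −6156·41572 + 13063·19591
So 19591·13063 ≡ 1 (mod 41572).

13063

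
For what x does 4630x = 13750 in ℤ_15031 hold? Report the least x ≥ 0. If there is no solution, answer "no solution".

First find gcd(4630, 15031):
15031 = 3*4630 + 1141
4630 = 4*1141 + 66
1141 = 17*66 + 19
66 = 3*19 + 9
19 = 2*9 + 1
9 = 9*1 + 0
gcd = 1, so a unique solution mod 15031 exists.
Back-substitute for the Bézout coefficients:
1 = 19 − 2·9
1 = −2·66 + 7·19
1 = 7·1141 − 121·66
1 = −121·4630 + 491·1141
1 = 491·15031 − 1594·4630
So 4630·(-1594) ≡ 1 (mod 15031), giving 4630⁻¹ ≡ 13437.
x ≡ 4630⁻¹·13750 ≡ 13437·13750 ≡ 12729 (mod 15031).

12729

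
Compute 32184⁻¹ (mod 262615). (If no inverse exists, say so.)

117444

Run Euclid on (262615, 32184):
262615 = 8*32184 + 5143
32184 = 6*5143 + 1326
5143 = 3*1326 + 1165
1326 = 1*1165 + 161
1165 = 7*161 + 38
161 = 4*38 + 9
38 = 4*9 + 2
9 = 4*2 + 1
2 = 2*1 + 0
Since gcd(32184, 262615) = 1, back-substitute to write 1 as a combination:
1 = 9 − 4·2
1 = −4·38 + 17·9
1 = 17·161 − 72·38
1 = −72·1165 + 521·161
1 = 521·1326 − 593·1165
1 = −593·5143 + 2300·1326
1 = 2300·32184 − 14393·5143
1 = −14393·262615 + 117444·32184
So 32184·117444 ≡ 1 (mod 262615).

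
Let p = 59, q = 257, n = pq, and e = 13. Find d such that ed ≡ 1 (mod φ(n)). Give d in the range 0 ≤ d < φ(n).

6853

φ(n) = (p−1)(q−1) = 58·256 = 14848.
Need d with 13·d ≡ 1 (mod 14848). Apply the extended Euclidean algorithm:
14848 = 1142×13 + 2
13 = 6×2 + 1
2 = 2×1 + 0
Back-substitute:
1 = 13 − 6·2
1 = −6·14848 + 6853·13
So 13·6853 ≡ 1 (mod 14848), hence d = 6853.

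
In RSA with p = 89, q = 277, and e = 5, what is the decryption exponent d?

φ(n) = (p−1)(q−1) = 88·276 = 24288.
Need d with 5·d ≡ 1 (mod 24288). Apply the extended Euclidean algorithm:
24288 = 4857·5 + 3
5 = 1·3 + 2
3 = 1·2 + 1
2 = 2·1 + 0
Back-substitute:
1 = 3 − 2
1 = −5 + 2·3
1 = 2·24288 − 9715·5
So 5·(-9715) ≡ 1 (mod 24288), hence d ≡ -9715 ≡ 14573 (mod 24288).

14573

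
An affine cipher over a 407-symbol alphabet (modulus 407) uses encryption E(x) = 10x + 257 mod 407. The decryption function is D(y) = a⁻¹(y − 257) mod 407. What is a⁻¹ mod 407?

Run Euclid on (407, 10):
407 = 40*10 + 7
10 = 1*7 + 3
7 = 2*3 + 1
3 = 3*1 + 0
gcd = 1, so the inverse exists. Back-substitute:
1 = 7 − 2·3
1 = −2·10 + 3·7
1 = 3·407 − 122·10
Hence 10⁻¹ ≡ -122 ≡ 285 (mod 407).

285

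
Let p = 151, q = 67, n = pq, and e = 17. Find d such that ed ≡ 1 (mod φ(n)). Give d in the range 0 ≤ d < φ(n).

φ(n) = (p−1)(q−1) = 150·66 = 9900.
Need d with 17·d ≡ 1 (mod 9900). Apply the extended Euclidean algorithm:
9900 = 582*17 + 6
17 = 2*6 + 5
6 = 1*5 + 1
5 = 5*1 + 0
Back-substitute:
1 = 6 − 5
1 = −17 + 3·6
1 = 3·9900 − 1747·17
So 17·(-1747) ≡ 1 (mod 9900), hence d ≡ -1747 ≡ 8153 (mod 9900).

8153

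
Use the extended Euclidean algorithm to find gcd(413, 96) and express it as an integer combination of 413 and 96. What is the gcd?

Apply Euclid's algorithm to 413 and 96:
413 = 4*96 + 29
96 = 3*29 + 9
29 = 3*9 + 2
9 = 4*2 + 1
2 = 2*1 + 0
gcd(413, 96) = 1.
Back-substituting:
1 = 9 − 4·2
1 = −4·29 + 13·9
1 = 13·96 − 43·29
1 = −43·413 + 185·96
So 1 = (-43)·413 + (185)·96.

1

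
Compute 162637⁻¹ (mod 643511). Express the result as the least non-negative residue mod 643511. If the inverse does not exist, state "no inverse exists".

573920

Apply the Euclidean algorithm to 643511 and 162637:
643511 = 3*162637 + 155600
162637 = 1*155600 + 7037
155600 = 22*7037 + 786
7037 = 8*786 + 749
786 = 1*749 + 37
749 = 20*37 + 9
37 = 4*9 + 1
9 = 9*1 + 0
Since gcd(162637, 643511) = 1, back-substitute to write 1 as a combination:
1 = 37 − 4·9
1 = −4·749 + 81·37
1 = 81·786 − 85·749
1 = −85·7037 + 761·786
1 = 761·155600 − 16827·7037
1 = −16827·162637 + 17588·155600
1 = 17588·643511 − 69591·162637
Thus 162637·(-69591) ≡ 1 (mod 643511); reducing, -69591 mod 643511 = 573920.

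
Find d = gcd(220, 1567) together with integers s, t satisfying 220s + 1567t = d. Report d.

Euclidean algorithm:
1567 = 7*220 + 27
220 = 8*27 + 4
27 = 6*4 + 3
4 = 1*3 + 1
3 = 3*1 + 0
gcd(220, 1567) = 1.
Back-substituting:
1 = 4 − 3
1 = −27 + 7·4
1 = 7·220 − 57·27
1 = −57·1567 + 406·220
So 1 = (-57)·1567 + (406)·220.

1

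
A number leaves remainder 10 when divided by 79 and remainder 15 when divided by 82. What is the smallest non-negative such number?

4197

Write x = 10 + 79·k. Then 79·k ≡ 15 − 10 ≡ 5 (mod 82).
Need 79⁻¹ mod 82. Extended Euclid on (82, 79):
82 = 1·79 + 3
79 = 26·3 + 1
3 = 3·1 + 0
Back-substitute:
1 = 79 − 26·3
1 = −26·82 + 27·79
79⁻¹ ≡ 27 (mod 82), so k ≡ 27·5 ≡ 53 (mod 82).
x = 10 + 79·53 = 4197.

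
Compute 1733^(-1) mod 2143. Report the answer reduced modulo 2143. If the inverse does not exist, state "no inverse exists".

Run Euclid on (2143, 1733):
2143 = 1·1733 + 410
1733 = 4·410 + 93
410 = 4·93 + 38
93 = 2·38 + 17
38 = 2·17 + 4
17 = 4·4 + 1
4 = 4·1 + 0
The gcd is 1. Working backward:
1 = 17 − 4·4
1 = −4·38 + 9·17
1 = 9·93 − 22·38
1 = −22·410 + 97·93
1 = 97·1733 − 410·410
1 = −410·2143 + 507·1733
So 1733·507 ≡ 1 (mod 2143).

507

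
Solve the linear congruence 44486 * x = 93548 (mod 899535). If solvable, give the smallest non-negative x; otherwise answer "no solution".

First find gcd(44486, 899535):
899535 = 20*44486 + 9815
44486 = 4*9815 + 5226
9815 = 1*5226 + 4589
5226 = 1*4589 + 637
4589 = 7*637 + 130
637 = 4*130 + 117
130 = 1*117 + 13
117 = 9*13 + 0
gcd = 13 and 13 | 93548, so solutions exist. Divide through by 13: 3422x ≡ 7196 (mod 69195).
Now find 3422⁻¹ mod 69195:
69195 = 20×3422 + 755
3422 = 4×755 + 402
755 = 1×402 + 353
402 = 1×353 + 49
353 = 7×49 + 10
49 = 4×10 + 9
10 = 1×9 + 1
9 = 9×1 + 0
Back-substitute:
1 = 10 − 9
1 = −49 + 5·10
1 = 5·353 − 36·49
1 = −36·402 + 41·353
1 = 41·755 − 77·402
1 = −77·3422 + 349·755
1 = 349·69195 − 7057·3422
So 3422·(-7057) ≡ 1 (mod 69195), i.e. 3422⁻¹ ≡ 62138.
Then x ≡ 62138·7196 ≡ 6958 (mod 69195); the smallest non-negative solution is x = 6958.

6958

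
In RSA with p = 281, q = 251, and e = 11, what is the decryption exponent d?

19091

φ(n) = (p−1)(q−1) = 280·250 = 70000.
Need d with 11·d ≡ 1 (mod 70000). Apply the extended Euclidean algorithm:
70000 = 6363×11 + 7
11 = 1×7 + 4
7 = 1×4 + 3
4 = 1×3 + 1
3 = 3×1 + 0
Back-substitute:
1 = 4 − 3
1 = −7 + 2·4
1 = 2·11 − 3·7
1 = −3·70000 + 19091·11
So 11·19091 ≡ 1 (mod 70000), hence d = 19091.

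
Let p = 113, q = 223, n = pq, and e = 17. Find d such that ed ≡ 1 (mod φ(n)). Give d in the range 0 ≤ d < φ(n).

7313

φ(n) = (p−1)(q−1) = 112·222 = 24864.
Need d with 17·d ≡ 1 (mod 24864). Apply the extended Euclidean algorithm:
24864 = 1462×17 + 10
17 = 1×10 + 7
10 = 1×7 + 3
7 = 2×3 + 1
3 = 3×1 + 0
Back-substitute:
1 = 7 − 2·3
1 = −2·10 + 3·7
1 = 3·17 − 5·10
1 = −5·24864 + 7313·17
So 17·7313 ≡ 1 (mod 24864), hence d = 7313.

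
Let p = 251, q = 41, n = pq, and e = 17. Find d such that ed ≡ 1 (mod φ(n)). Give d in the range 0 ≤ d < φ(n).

2353

φ(n) = (p−1)(q−1) = 250·40 = 10000.
Need d with 17·d ≡ 1 (mod 10000). Apply the extended Euclidean algorithm:
10000 = 588*17 + 4
17 = 4*4 + 1
4 = 4*1 + 0
Back-substitute:
1 = 17 − 4·4
1 = −4·10000 + 2353·17
So 17·2353 ≡ 1 (mod 10000), hence d = 2353.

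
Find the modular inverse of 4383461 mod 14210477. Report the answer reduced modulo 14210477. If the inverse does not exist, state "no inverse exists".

10779742

Apply the Euclidean algorithm to 14210477 and 4383461:
14210477 = 3·4383461 + 1060094
4383461 = 4·1060094 + 143085
1060094 = 7·143085 + 58499
143085 = 2·58499 + 26087
58499 = 2·26087 + 6325
26087 = 4·6325 + 787
6325 = 8·787 + 29
787 = 27·29 + 4
29 = 7·4 + 1
4 = 4·1 + 0
Since gcd(4383461, 14210477) = 1, back-substitute to write 1 as a combination:
1 = 29 − 7·4
1 = −7·787 + 190·29
1 = 190·6325 − 1527·787
1 = −1527·26087 + 6298·6325
1 = 6298·58499 − 14123·26087
1 = −14123·143085 + 34544·58499
1 = 34544·1060094 − 255931·143085
1 = −255931·4383461 + 1058268·1060094
1 = 1058268·14210477 − 3430735·4383461
Thus 4383461·(-3430735) ≡ 1 (mod 14210477); reducing, -3430735 mod 14210477 = 10779742.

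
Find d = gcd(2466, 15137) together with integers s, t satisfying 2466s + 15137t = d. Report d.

Repeated division:
15137 = 6×2466 + 341
2466 = 7×341 + 79
341 = 4×79 + 25
79 = 3×25 + 4
25 = 6×4 + 1
4 = 4×1 + 0
gcd(2466, 15137) = 1.
Express as a combination:
1 = 25 − 6·4
1 = −6·79 + 19·25
1 = 19·341 − 82·79
1 = −82·2466 + 593·341
1 = 593·15137 − 3640·2466
So 1 = (593)·15137 + (-3640)·2466.

1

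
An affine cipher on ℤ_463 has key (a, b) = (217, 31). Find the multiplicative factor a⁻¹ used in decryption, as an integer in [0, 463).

431

Apply the Euclidean algorithm to 463 and 217:
463 = 2*217 + 29
217 = 7*29 + 14
29 = 2*14 + 1
14 = 14*1 + 0
The gcd is 1. Working backward:
1 = 29 − 2·14
1 = −2·217 + 15·29
1 = 15·463 − 32·217
Hence 217⁻¹ ≡ -32 ≡ 431 (mod 463).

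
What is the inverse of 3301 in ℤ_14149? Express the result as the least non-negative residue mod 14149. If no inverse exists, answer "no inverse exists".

6528

Apply the Euclidean algorithm to 14149 and 3301:
14149 = 4×3301 + 945
3301 = 3×945 + 466
945 = 2×466 + 13
466 = 35×13 + 11
13 = 1×11 + 2
11 = 5×2 + 1
2 = 2×1 + 0
Since gcd(3301, 14149) = 1, back-substitute to write 1 as a combination:
1 = 11 − 5·2
1 = −5·13 + 6·11
1 = 6·466 − 215·13
1 = −215·945 + 436·466
1 = 436·3301 − 1523·945
1 = −1523·14149 + 6528·3301
So 3301·6528 ≡ 1 (mod 14149).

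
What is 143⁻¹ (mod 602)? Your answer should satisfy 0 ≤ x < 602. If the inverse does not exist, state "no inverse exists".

341

Extended Euclidean algorithm:
602 = 4·143 + 30
143 = 4·30 + 23
30 = 1·23 + 7
23 = 3·7 + 2
7 = 3·2 + 1
2 = 2·1 + 0
gcd = 1, so the inverse exists. Back-substitute:
1 = 7 − 3·2
1 = −3·23 + 10·7
1 = 10·30 − 13·23
1 = −13·143 + 62·30
1 = 62·602 − 261·143
Thus 143·(-261) ≡ 1 (mod 602); reducing, -261 mod 602 = 341.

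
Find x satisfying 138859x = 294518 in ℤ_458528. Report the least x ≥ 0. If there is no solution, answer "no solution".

First find gcd(138859, 458528):
458528 = 3*138859 + 41951
138859 = 3*41951 + 13006
41951 = 3*13006 + 2933
13006 = 4*2933 + 1274
2933 = 2*1274 + 385
1274 = 3*385 + 119
385 = 3*119 + 28
119 = 4*28 + 7
28 = 4*7 + 0
gcd = 7 and 7 | 294518, so solutions exist. Divide through by 7: 19837x ≡ 42074 (mod 65504).
Now find 19837⁻¹ mod 65504:
65504 = 3·19837 + 5993
19837 = 3·5993 + 1858
5993 = 3·1858 + 419
1858 = 4·419 + 182
419 = 2·182 + 55
182 = 3·55 + 17
55 = 3·17 + 4
17 = 4·4 + 1
4 = 4·1 + 0
Back-substitute:
1 = 17 − 4·4
1 = −4·55 + 13·17
1 = 13·182 − 43·55
1 = −43·419 + 99·182
1 = 99·1858 − 439·419
1 = −439·5993 + 1416·1858
1 = 1416·19837 − 4687·5993
1 = −4687·65504 + 15477·19837
So 19837⁻¹ ≡ 15477 (mod 65504).
Then x ≡ 15477·42074 ≡ 4034 (mod 65504); the smallest non-negative solution is x = 4034.

4034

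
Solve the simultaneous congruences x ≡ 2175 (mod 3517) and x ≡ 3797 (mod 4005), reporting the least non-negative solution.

Write x = 2175 + 3517·k. Then 3517·k ≡ 3797 − 2175 ≡ 1622 (mod 4005).
Need 3517⁻¹ mod 4005. Extended Euclid on (4005, 3517):
4005 = 1·3517 + 488
3517 = 7·488 + 101
488 = 4·101 + 84
101 = 1·84 + 17
84 = 4·17 + 16
17 = 1·16 + 1
16 = 16·1 + 0
Back-substitute:
1 = 17 − 16
1 = −84 + 5·17
1 = 5·101 − 6·84
1 = −6·488 + 29·101
1 = 29·3517 − 209·488
1 = −209·4005 + 238·3517
3517⁻¹ ≡ 238 (mod 4005), so k ≡ 238·1622 ≡ 1556 (mod 4005).
x = 2175 + 3517·1556 = 5474627.

5474627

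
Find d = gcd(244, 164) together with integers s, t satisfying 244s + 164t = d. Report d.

Euclidean algorithm:
244 = 1·164 + 80
164 = 2·80 + 4
80 = 20·4 + 0
gcd(244, 164) = 4.
Back-substituting:
4 = 164 − 2·80
4 = −2·244 + 3·164
So 4 = (-2)·244 + (3)·164.

4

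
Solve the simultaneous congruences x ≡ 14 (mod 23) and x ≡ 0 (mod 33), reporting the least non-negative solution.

Write x = 14 + 23·k. Then 23·k ≡ 0 − 14 ≡ 19 (mod 33).
Need 23⁻¹ mod 33. Extended Euclid on (33, 23):
33 = 1·23 + 10
23 = 2·10 + 3
10 = 3·3 + 1
3 = 3·1 + 0
Back-substitute:
1 = 10 − 3·3
1 = −3·23 + 7·10
1 = 7·33 − 10·23
23⁻¹ ≡ 23 (mod 33), so k ≡ 23·19 ≡ 8 (mod 33).
x = 14 + 23·8 = 198.

198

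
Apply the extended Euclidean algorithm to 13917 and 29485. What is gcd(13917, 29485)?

1

Apply Euclid's algorithm to 29485 and 13917:
29485 = 2*13917 + 1651
13917 = 8*1651 + 709
1651 = 2*709 + 233
709 = 3*233 + 10
233 = 23*10 + 3
10 = 3*3 + 1
3 = 3*1 + 0
gcd(13917, 29485) = 1.
Express as a combination:
1 = 10 − 3·3
1 = −3·233 + 70·10
1 = 70·709 − 213·233
1 = −213·1651 + 496·709
1 = 496·13917 − 4181·1651
1 = −4181·29485 + 8858·13917
So 1 = (-4181)·29485 + (8858)·13917.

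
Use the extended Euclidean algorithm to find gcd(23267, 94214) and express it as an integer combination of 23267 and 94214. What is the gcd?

1

Euclidean algorithm:
94214 = 4·23267 + 1146
23267 = 20·1146 + 347
1146 = 3·347 + 105
347 = 3·105 + 32
105 = 3·32 + 9
32 = 3·9 + 5
9 = 1·5 + 4
5 = 1·4 + 1
4 = 4·1 + 0
gcd(23267, 94214) = 1.
Working backward:
1 = 5 − 4
1 = −9 + 2·5
1 = 2·32 − 7·9
1 = −7·105 + 23·32
1 = 23·347 − 76·105
1 = −76·1146 + 251·347
1 = 251·23267 − 5096·1146
1 = −5096·94214 + 20635·23267
So 1 = (-5096)·94214 + (20635)·23267.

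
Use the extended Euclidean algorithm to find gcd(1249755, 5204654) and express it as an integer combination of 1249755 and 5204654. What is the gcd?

Repeated division:
5204654 = 4·1249755 + 205634
1249755 = 6·205634 + 15951
205634 = 12·15951 + 14222
15951 = 1·14222 + 1729
14222 = 8·1729 + 390
1729 = 4·390 + 169
390 = 2·169 + 52
169 = 3·52 + 13
52 = 4·13 + 0
gcd(1249755, 5204654) = 13.
Back-substituting:
13 = 169 − 3·52
13 = −3·390 + 7·169
13 = 7·1729 − 31·390
13 = −31·14222 + 255·1729
13 = 255·15951 − 286·14222
13 = −286·205634 + 3687·15951
13 = 3687·1249755 − 22408·205634
13 = −22408·5204654 + 93319·1249755
So 13 = (-22408)·5204654 + (93319)·1249755.

13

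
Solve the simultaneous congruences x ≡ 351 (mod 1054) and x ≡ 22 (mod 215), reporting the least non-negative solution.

Write x = 351 + 1054·k. Then 1054·k ≡ 22 − 351 ≡ 101 (mod 215).
Need 1054⁻¹ mod 215. Extended Euclid on (215, 194):
215 = 1·194 + 21
194 = 9·21 + 5
21 = 4·5 + 1
5 = 5·1 + 0
Back-substitute:
1 = 21 − 4·5
1 = −4·194 + 37·21
1 = 37·215 − 41·194
1054⁻¹ ≡ 174 (mod 215), so k ≡ 174·101 ≡ 159 (mod 215).
x = 351 + 1054·159 = 167937.

167937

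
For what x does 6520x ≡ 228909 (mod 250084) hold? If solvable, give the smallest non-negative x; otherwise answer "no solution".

gcd(6520, 250084):
250084 = 38·6520 + 2324
6520 = 2·2324 + 1872
2324 = 1·1872 + 452
1872 = 4·452 + 64
452 = 7·64 + 4
64 = 16·4 + 0
gcd = 4, but 4 ∤ 228909, so the congruence has no solution.

no solution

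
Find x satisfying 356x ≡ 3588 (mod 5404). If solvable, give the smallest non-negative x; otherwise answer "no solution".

1270

First find gcd(356, 5404):
5404 = 15×356 + 64
356 = 5×64 + 36
64 = 1×36 + 28
36 = 1×28 + 8
28 = 3×8 + 4
8 = 2×4 + 0
gcd = 4 and 4 | 3588, so solutions exist. Divide through by 4: 89x ≡ 897 (mod 1351).
Now find 89⁻¹ mod 1351:
1351 = 15·89 + 16
89 = 5·16 + 9
16 = 1·9 + 7
9 = 1·7 + 2
7 = 3·2 + 1
2 = 2·1 + 0
Back-substitute:
1 = 7 − 3·2
1 = −3·9 + 4·7
1 = 4·16 − 7·9
1 = −7·89 + 39·16
1 = 39·1351 − 592·89
So 89·(-592) ≡ 1 (mod 1351), i.e. 89⁻¹ ≡ 759.
Then x ≡ 759·897 ≡ 1270 (mod 1351); the smallest non-negative solution is x = 1270.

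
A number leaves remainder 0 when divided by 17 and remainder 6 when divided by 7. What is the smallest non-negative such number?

Write x = 0 + 17·k. Then 17·k ≡ 6 − 0 ≡ 6 (mod 7).
Need 17⁻¹ mod 7. Extended Euclid on (7, 3):
7 = 2*3 + 1
3 = 3*1 + 0
Back-substitute:
1 = 7 − 2·3
17⁻¹ ≡ 5 (mod 7), so k ≡ 5·6 ≡ 2 (mod 7).
x = 0 + 17·2 = 34.

34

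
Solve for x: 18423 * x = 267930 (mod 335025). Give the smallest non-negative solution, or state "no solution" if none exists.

12435

First find gcd(18423, 335025):
335025 = 18·18423 + 3411
18423 = 5·3411 + 1368
3411 = 2·1368 + 675
1368 = 2·675 + 18
675 = 37·18 + 9
18 = 2·9 + 0
gcd = 9 and 9 | 267930, so solutions exist. Divide through by 9: 2047x ≡ 29770 (mod 37225).
Now find 2047⁻¹ mod 37225:
37225 = 18·2047 + 379
2047 = 5·379 + 152
379 = 2·152 + 75
152 = 2·75 + 2
75 = 37·2 + 1
2 = 2·1 + 0
Back-substitute:
1 = 75 − 37·2
1 = −37·152 + 75·75
1 = 75·379 − 187·152
1 = −187·2047 + 1010·379
1 = 1010·37225 − 18367·2047
So 2047·(-18367) ≡ 1 (mod 37225), i.e. 2047⁻¹ ≡ 18858.
Then x ≡ 18858·29770 ≡ 12435 (mod 37225); the smallest non-negative solution is x = 12435.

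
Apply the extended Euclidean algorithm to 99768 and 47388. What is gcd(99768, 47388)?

Repeated division:
99768 = 2*47388 + 4992
47388 = 9*4992 + 2460
4992 = 2*2460 + 72
2460 = 34*72 + 12
72 = 6*12 + 0
gcd(99768, 47388) = 12.
Working backward:
12 = 2460 − 34·72
12 = −34·4992 + 69·2460
12 = 69·47388 − 655·4992
12 = −655·99768 + 1379·47388
So 12 = (-655)·99768 + (1379)·47388.

12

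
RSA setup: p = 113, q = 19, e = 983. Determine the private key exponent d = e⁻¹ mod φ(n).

φ(n) = (p−1)(q−1) = 112·18 = 2016.
Need d with 983·d ≡ 1 (mod 2016). Apply the extended Euclidean algorithm:
2016 = 2·983 + 50
983 = 19·50 + 33
50 = 1·33 + 17
33 = 1·17 + 16
17 = 1·16 + 1
16 = 16·1 + 0
Back-substitute:
1 = 17 − 16
1 = −33 + 2·17
1 = 2·50 − 3·33
1 = −3·983 + 59·50
1 = 59·2016 − 121·983
So 983·(-121) ≡ 1 (mod 2016), hence d ≡ -121 ≡ 1895 (mod 2016).

1895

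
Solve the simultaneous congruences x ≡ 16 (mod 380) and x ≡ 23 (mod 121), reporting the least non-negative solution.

13696

Write x = 16 + 380·k. Then 380·k ≡ 23 − 16 ≡ 7 (mod 121).
Need 380⁻¹ mod 121. Extended Euclid on (121, 17):
121 = 7·17 + 2
17 = 8·2 + 1
2 = 2·1 + 0
Back-substitute:
1 = 17 − 8·2
1 = −8·121 + 57·17
380⁻¹ ≡ 57 (mod 121), so k ≡ 57·7 ≡ 36 (mod 121).
x = 16 + 380·36 = 13696.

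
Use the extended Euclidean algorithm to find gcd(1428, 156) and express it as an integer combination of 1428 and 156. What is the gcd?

12

Euclidean algorithm:
1428 = 9·156 + 24
156 = 6·24 + 12
24 = 2·12 + 0
gcd(1428, 156) = 12.
Working backward:
12 = 156 − 6·24
12 = −6·1428 + 55·156
So 12 = (-6)·1428 + (55)·156.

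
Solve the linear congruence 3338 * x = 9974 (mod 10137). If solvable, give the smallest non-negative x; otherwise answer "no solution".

First find gcd(3338, 10137):
10137 = 3*3338 + 123
3338 = 27*123 + 17
123 = 7*17 + 4
17 = 4*4 + 1
4 = 4*1 + 0
gcd = 1, so a unique solution mod 10137 exists.
Back-substitute for the Bézout coefficients:
1 = 17 − 4·4
1 = −4·123 + 29·17
1 = 29·3338 − 787·123
1 = −787·10137 + 2390·3338
So 3338·(2390) ≡ 1 (mod 10137), giving 3338⁻¹ ≡ 2390.
x ≡ 3338⁻¹·9974 ≡ 2390·9974 ≡ 5773 (mod 10137).

5773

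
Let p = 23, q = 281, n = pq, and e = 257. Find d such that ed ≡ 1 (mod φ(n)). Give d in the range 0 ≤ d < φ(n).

5393

φ(n) = (p−1)(q−1) = 22·280 = 6160.
Need d with 257·d ≡ 1 (mod 6160). Apply the extended Euclidean algorithm:
6160 = 23×257 + 249
257 = 1×249 + 8
249 = 31×8 + 1
8 = 8×1 + 0
Back-substitute:
1 = 249 − 31·8
1 = −31·257 + 32·249
1 = 32·6160 − 767·257
So 257·(-767) ≡ 1 (mod 6160), hence d ≡ -767 ≡ 5393 (mod 6160).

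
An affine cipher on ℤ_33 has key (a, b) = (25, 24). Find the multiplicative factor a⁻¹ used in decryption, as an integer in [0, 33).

Apply the Euclidean algorithm to 33 and 25:
33 = 1×25 + 8
25 = 3×8 + 1
8 = 8×1 + 0
The gcd is 1. Working backward:
1 = 25 − 3·8
1 = −3·33 + 4·25
So 25·4 ≡ 1 (mod 33).

4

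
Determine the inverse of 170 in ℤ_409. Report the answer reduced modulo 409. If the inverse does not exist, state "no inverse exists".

Run Euclid on (409, 170):
409 = 2·170 + 69
170 = 2·69 + 32
69 = 2·32 + 5
32 = 6·5 + 2
5 = 2·2 + 1
2 = 2·1 + 0
gcd = 1, so the inverse exists. Back-substitute:
1 = 5 − 2·2
1 = −2·32 + 13·5
1 = 13·69 − 28·32
1 = −28·170 + 69·69
1 = 69·409 − 166·170
Hence 170⁻¹ ≡ -166 ≡ 243 (mod 409).

243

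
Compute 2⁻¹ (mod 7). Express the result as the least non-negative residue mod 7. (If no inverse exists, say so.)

4

Run Euclid on (7, 2):
7 = 3×2 + 1
2 = 2×1 + 0
gcd = 1, so the inverse exists. Back-substitute:
1 = 7 − 3·2
Thus 2·(-3) ≡ 1 (mod 7); reducing, -3 mod 7 = 4.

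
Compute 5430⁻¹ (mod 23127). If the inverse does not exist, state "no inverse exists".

Compute gcd(5430, 23127):
23127 = 4×5430 + 1407
5430 = 3×1407 + 1209
1407 = 1×1209 + 198
1209 = 6×198 + 21
198 = 9×21 + 9
21 = 2×9 + 3
9 = 3×3 + 0
The gcd is 3, not 1, hence no inverse exists.

no inverse exists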